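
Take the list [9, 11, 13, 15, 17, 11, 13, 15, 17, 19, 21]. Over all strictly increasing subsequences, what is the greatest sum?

Let S[i] be the best sum of a strictly increasing subsequence ending at i:
i:       1   2   3   4   5   6   7   8   9  10  11
a[i]:    9  11  13  15  17  11  13  15  17  19  21
S:       9  20  33  48  65  20  33  48  65  84 105
Maximum is 105 (e.g. 9 + 11 + 13 + 15 + 17 + 19 + 21).

105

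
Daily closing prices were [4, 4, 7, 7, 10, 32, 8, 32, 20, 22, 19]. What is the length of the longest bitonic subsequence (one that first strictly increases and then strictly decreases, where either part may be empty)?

inc[i] = longest strictly increasing subsequence ending at i; dec[i] = longest strictly decreasing subsequence starting at i:
i:      1  2  3  4  5  6  7  8  9 10 11
a[i]:   4  4  7  7 10 32  8 32 20 22 19
inc:    1  1  2  2  3  4  3  4  4  5  4
dec:    1  1  1  1  2  3  1  3  2  2  1
Best peak at i=6 (value 32): inc=4, dec=3, length 4+3−1 = 6.

6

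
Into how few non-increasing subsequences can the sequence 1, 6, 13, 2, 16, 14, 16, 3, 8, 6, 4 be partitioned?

Place each on the leftmost legal pile:
1 → new pile 1 (tops now [1])
6 → new pile 2 (tops now [1, 6])
13 → new pile 3 (tops now [1, 6, 13])
2 → pile 2 (tops now [1, 2, 13])
16 → new pile 4 (tops now [1, 2, 13, 16])
14 → pile 4 (tops now [1, 2, 13, 14])
16 → new pile 5 (tops now [1, 2, 13, 14, 16])
3 → pile 3 (tops now [1, 2, 3, 14, 16])
8 → pile 4 (tops now [1, 2, 3, 8, 16])
6 → pile 4 (tops now [1, 2, 3, 6, 16])
4 → pile 4 (tops now [1, 2, 3, 4, 16])
Five piles.

5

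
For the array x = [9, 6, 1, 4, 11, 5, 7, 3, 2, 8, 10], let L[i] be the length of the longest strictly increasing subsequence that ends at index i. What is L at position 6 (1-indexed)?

dp[i] = 1 + max{dp[j] : j<i, x[j]<x[i]} (or 1 if no such j):
i:      1  2  3  4  5  6  7  8  9 10 11
x[i]:   9  6  1  4 11  5  7  3  2  8 10
dp:     1  1  1  2  3  3  4  2  2  5  6
At index 6 the value is 3.

3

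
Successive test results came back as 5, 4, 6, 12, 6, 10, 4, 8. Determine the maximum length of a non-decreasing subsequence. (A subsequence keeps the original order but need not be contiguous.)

4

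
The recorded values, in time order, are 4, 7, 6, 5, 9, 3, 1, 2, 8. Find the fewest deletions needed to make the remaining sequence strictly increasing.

6

Fewest deletions = n − (longest strictly increasing subsequence).
Patience tails:
4 → extends → [4]
7 → extends → [4, 7]
6 → replaces 7 → [4, 6]
5 → replaces 6 → [4, 5]
9 → extends → [4, 5, 9]
3 → replaces 4 → [3, 5, 9]
1 → replaces 3 → [1, 5, 9]
2 → replaces 5 → [1, 2, 9]
8 → replaces 9 → [1, 2, 8]
Longest strictly increasing subsequence has length 3, so deletions = 9 − 3 = 6.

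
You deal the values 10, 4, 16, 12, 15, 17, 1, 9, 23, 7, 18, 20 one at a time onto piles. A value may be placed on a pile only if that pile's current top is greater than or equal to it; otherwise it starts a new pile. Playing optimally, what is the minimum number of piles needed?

6

Place each on the leftmost legal pile:
10 → new pile 1 (tops now [10])
4 → pile 1 (tops now [4])
16 → new pile 2 (tops now [4, 16])
12 → pile 2 (tops now [4, 12])
15 → new pile 3 (tops now [4, 12, 15])
17 → new pile 4 (tops now [4, 12, 15, 17])
1 → pile 1 (tops now [1, 12, 15, 17])
9 → pile 2 (tops now [1, 9, 15, 17])
23 → new pile 5 (tops now [1, 9, 15, 17, 23])
7 → pile 2 (tops now [1, 7, 15, 17, 23])
18 → pile 5 (tops now [1, 7, 15, 17, 18])
20 → new pile 6 (tops now [1, 7, 15, 17, 18, 20])
Six piles.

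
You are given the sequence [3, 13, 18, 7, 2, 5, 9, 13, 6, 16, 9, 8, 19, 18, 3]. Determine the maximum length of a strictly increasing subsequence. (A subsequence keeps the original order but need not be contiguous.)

Track the smallest tail for each achievable length (strict):
3 → extends → [3]
13 → extends → [3, 13]
18 → extends → [3, 13, 18]
7 → replaces 13 → [3, 7, 18]
2 → replaces 3 → [2, 7, 18]
5 → replaces 7 → [2, 5, 18]
9 → replaces 18 → [2, 5, 9]
13 → extends → [2, 5, 9, 13]
6 → replaces 9 → [2, 5, 6, 13]
16 → extends → [2, 5, 6, 13, 16]
9 → replaces 13 → [2, 5, 6, 9, 16]
8 → replaces 9 → [2, 5, 6, 8, 16]
19 → extends → [2, 5, 6, 8, 16, 19]
18 → replaces 19 → [2, 5, 6, 8, 16, 18]
3 → replaces 5 → [2, 3, 6, 8, 16, 18]
Six tails, so the longest strictly increasing subsequence has length 6 (e.g. 3, 7, 9, 13, 16, 19).

6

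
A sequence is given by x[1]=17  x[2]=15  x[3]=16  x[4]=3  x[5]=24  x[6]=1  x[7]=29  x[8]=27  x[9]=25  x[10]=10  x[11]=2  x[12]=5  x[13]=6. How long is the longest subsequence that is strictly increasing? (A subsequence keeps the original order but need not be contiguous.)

4

Let dp[i] be the length of the longest such subsequence ending at index i:
i:      1  2  3  4  5  6  7  8  9 10 11 12 13
x[i]:  17 15 16  3 24  1 29 27 25 10  2  5  6
dp:     1  1  2  1  3  1  4  4  4  2  2  3  4
Maximum dp value is 4.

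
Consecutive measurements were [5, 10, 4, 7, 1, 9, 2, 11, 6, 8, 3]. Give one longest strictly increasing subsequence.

Patience tails give the LIS length; then backtrack through the dp parents:
5 → extends → [5]
10 → extends → [5, 10]
4 → replaces 5 → [4, 10]
7 → replaces 10 → [4, 7]
1 → replaces 4 → [1, 7]
9 → extends → [1, 7, 9]
2 → replaces 7 → [1, 2, 9]
11 → extends → [1, 2, 9, 11]
6 → replaces 9 → [1, 2, 6, 11]
8 → replaces 11 → [1, 2, 6, 8]
3 → replaces 6 → [1, 2, 3, 8]
Length 4; one witness is 5, 7, 9, 11.

5, 7, 9, 11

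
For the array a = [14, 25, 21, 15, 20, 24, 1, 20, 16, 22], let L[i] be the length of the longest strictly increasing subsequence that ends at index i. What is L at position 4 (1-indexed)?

dp[i] = 1 + max{dp[j] : j<i, a[j]<a[i]} (or 1 if no such j):
i:      1  2  3  4  5  6  7  8  9 10
a[i]:  14 25 21 15 20 24  1 20 16 22
dp:     1  2  2  2  3  4  1  3  3  4
At index 4 the value is 2.

2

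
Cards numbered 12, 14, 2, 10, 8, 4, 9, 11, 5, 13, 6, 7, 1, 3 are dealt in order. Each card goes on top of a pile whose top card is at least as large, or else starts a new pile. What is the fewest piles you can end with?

The minimum number of non-increasing subsequences covering a sequence equals the length of its longest strictly increasing subsequence.
LIS length is 5 (e.g. 2, 8, 9, 11, 13), so 5 piles are needed.

5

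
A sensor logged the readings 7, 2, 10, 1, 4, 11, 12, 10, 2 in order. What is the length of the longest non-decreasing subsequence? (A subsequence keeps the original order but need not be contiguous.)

4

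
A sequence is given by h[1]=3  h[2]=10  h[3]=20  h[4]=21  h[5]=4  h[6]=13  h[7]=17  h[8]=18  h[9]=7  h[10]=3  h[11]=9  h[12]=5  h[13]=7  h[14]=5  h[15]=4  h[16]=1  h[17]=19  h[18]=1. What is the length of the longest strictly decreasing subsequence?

Let dp[i] be the longest strictly decreasing subsequence ending at i:
i:      1  2  3  4  5  6  7  8  9 10 11 12 13 14 15 16 17 18
h[i]:   3 10 20 21  4 13 17 18  7  3  9  5  7  5  4  1 19  1
dp:     1  1  1  1  2  2  2  2  3  4  3  4  4  5  6  7  2  7
Maximum is 7.

7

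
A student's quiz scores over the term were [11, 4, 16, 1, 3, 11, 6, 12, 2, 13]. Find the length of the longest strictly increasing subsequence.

Let dp[i] be the length of the longest such subsequence ending at index i:
i:      1  2  3  4  5  6  7  8  9 10
a[i]:  11  4 16  1  3 11  6 12  2 13
dp:     1  1  2  1  2  3  3  4  2  5
Maximum dp value is 5.

5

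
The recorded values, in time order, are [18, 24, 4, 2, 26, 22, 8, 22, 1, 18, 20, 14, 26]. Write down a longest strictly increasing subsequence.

Patience tails give the LIS length; then backtrack through the dp parents:
18 → extends → [18]
24 → extends → [18, 24]
4 → replaces 18 → [4, 24]
2 → replaces 4 → [2, 24]
26 → extends → [2, 24, 26]
22 → replaces 24 → [2, 22, 26]
8 → replaces 22 → [2, 8, 26]
22 → replaces 26 → [2, 8, 22]
1 → replaces 2 → [1, 8, 22]
18 → replaces 22 → [1, 8, 18]
20 → extends → [1, 8, 18, 20]
14 → replaces 18 → [1, 8, 14, 20]
26 → extends → [1, 8, 14, 20, 26]
Length 5; one witness is 4, 8, 18, 20, 26.

4, 8, 18, 20, 26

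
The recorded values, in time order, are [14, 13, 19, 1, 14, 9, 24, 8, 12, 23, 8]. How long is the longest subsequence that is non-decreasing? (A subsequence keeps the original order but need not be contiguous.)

4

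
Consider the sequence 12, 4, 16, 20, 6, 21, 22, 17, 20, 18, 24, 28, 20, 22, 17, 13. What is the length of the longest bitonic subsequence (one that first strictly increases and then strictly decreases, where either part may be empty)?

inc[i] = longest strictly increasing subsequence ending at i; dec[i] = longest strictly decreasing subsequence starting at i:
i:      1  2  3  4  5  6  7  8  9 10 11 12 13 14 15 16
a[i]:  12  4 16 20  6 21 22 17 20 18 24 28 20 22 17 13
inc:    1  1  2  3  2  4  5  3  4  4  6  7  5  6  3  3
dec:    2  1  2  4  1  5  5  2  4  3  4  4  3  3  2  1
Best peak at i=12 (value 28): inc=7, dec=4, length 7+4−1 = 10.

10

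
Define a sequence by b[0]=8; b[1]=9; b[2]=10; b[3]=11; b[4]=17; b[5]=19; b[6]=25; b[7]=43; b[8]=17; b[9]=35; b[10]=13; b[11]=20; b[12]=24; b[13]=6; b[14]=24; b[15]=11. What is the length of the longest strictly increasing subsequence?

8

Let dp[i] be the length of the longest such subsequence ending at index i:
i:      0  1  2  3  4  5  6  7  8  9 10 11 12 13 14 15
b[i]:   8  9 10 11 17 19 25 43 17 35 13 20 24  6 24 11
dp:     1  2  3  4  5  6  7  8  5  8  5  7  8  1  8  4
Maximum dp value is 8.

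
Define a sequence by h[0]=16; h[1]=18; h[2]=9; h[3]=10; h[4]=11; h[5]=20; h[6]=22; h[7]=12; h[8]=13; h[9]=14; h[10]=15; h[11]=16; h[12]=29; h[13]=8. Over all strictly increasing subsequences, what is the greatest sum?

Let S[i] be the best sum of a strictly increasing subsequence ending at i:
i:       0   1   2   3   4   5   6   7   8   9  10  11  12  13
h[i]:   16  18   9  10  11  20  22  12  13  14  15  16  29   8
S:      16  34   9  19  30  54  76  42  55  69  84 100 129   8
Maximum is 129 (e.g. 9 + 10 + 11 + 12 + 13 + 14 + 15 + 16 + 29).

129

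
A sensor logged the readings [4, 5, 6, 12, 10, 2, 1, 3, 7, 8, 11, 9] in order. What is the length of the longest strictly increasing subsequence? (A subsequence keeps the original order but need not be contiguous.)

Track the smallest tail for each achievable length (strict):
4 → extends → [4]
5 → extends → [4, 5]
6 → extends → [4, 5, 6]
12 → extends → [4, 5, 6, 12]
10 → replaces 12 → [4, 5, 6, 10]
2 → replaces 4 → [2, 5, 6, 10]
1 → replaces 2 → [1, 5, 6, 10]
3 → replaces 5 → [1, 3, 6, 10]
7 → replaces 10 → [1, 3, 6, 7]
8 → extends → [1, 3, 6, 7, 8]
11 → extends → [1, 3, 6, 7, 8, 11]
9 → replaces 11 → [1, 3, 6, 7, 8, 9]
Six tails, so the longest strictly increasing subsequence has length 6 (e.g. 4, 5, 6, 7, 8, 11).

6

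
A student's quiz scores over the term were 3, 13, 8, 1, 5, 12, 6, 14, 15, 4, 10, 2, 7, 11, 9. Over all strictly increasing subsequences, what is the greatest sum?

Let S[i] be the best sum of a strictly increasing subsequence ending at i:
i:      1  2  3  4  5  6  7  8  9 10 11 12 13 14 15
a[i]:   3 13  8  1  5 12  6 14 15  4 10  2  7 11  9
S:      3 16 11  1  8 23 14 37 52  7 24  3 21 35 30
Maximum is 52 (e.g. 3 + 8 + 12 + 14 + 15).

52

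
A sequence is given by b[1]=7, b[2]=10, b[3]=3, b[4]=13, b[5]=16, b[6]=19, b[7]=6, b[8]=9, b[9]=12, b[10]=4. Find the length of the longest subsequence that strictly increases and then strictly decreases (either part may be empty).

inc[i] = longest strictly increasing subsequence ending at i; dec[i] = longest strictly decreasing subsequence starting at i:
i:      1  2  3  4  5  6  7  8  9 10
b[i]:   7 10  3 13 16 19  6  9 12  4
inc:    1  2  1  3  4  5  2  3  4  2
dec:    3  3  1  3  3  3  2  2  2  1
Best peak at i=6 (value 19): inc=5, dec=3, length 5+3−1 = 7.

7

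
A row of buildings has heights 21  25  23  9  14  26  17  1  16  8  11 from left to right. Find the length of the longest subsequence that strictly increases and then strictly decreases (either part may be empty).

6

inc[i] = longest strictly increasing subsequence ending at i; dec[i] = longest strictly decreasing subsequence starting at i:
i:      1  2  3  4  5  6  7  8  9 10 11
a[i]:  21 25 23  9 14 26 17  1 16  8 11
inc:    1  2  2  1  2  3  3  1  3  2  3
dec:    4  5  4  2  2  4  3  1  2  1  1
Best peak at i=2 (value 25): inc=2, dec=5, length 2+5−1 = 6.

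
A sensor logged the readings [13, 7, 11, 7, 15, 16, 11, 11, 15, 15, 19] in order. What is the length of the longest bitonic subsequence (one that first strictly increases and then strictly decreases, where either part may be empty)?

5

inc[i] = longest strictly increasing subsequence ending at i; dec[i] = longest strictly decreasing subsequence starting at i:
i:      1  2  3  4  5  6  7  8  9 10 11
a[i]:  13  7 11  7 15 16 11 11 15 15 19
inc:    1  1  2  1  3  4  2  2  3  3  5
dec:    3  1  2  1  2  2  1  1  1  1  1
Best peak at i=6 (value 16): inc=4, dec=2, length 4+2−1 = 5.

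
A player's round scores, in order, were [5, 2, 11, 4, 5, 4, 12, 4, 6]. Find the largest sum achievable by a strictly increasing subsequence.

28

Let S[i] be the best sum of a strictly increasing subsequence ending at i:
i:      1  2  3  4  5  6  7  8  9
a[i]:   5  2 11  4  5  4 12  4  6
S:      5  2 16  6 11  6 28  6 17
Maximum is 28 (e.g. 5 + 11 + 12).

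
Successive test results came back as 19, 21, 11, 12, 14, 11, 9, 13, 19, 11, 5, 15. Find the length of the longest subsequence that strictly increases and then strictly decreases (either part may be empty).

6

inc[i] = longest strictly increasing subsequence ending at i; dec[i] = longest strictly decreasing subsequence starting at i:
i:      1  2  3  4  5  6  7  8  9 10 11 12
a[i]:  19 21 11 12 14 11  9 13 19 11  5 15
inc:    1  2  1  2  3  1  1  3  4  2  1  4
dec:    5  5  3  4  4  3  2  3  3  2  1  1
Best peak at i=2 (value 21): inc=2, dec=5, length 2+5−1 = 6.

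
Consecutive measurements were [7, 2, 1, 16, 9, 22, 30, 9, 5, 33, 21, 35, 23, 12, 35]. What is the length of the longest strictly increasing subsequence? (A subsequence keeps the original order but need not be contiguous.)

6

Let dp[i] be the length of the longest such subsequence ending at index i:
i:      1  2  3  4  5  6  7  8  9 10 11 12 13 14 15
a[i]:   7  2  1 16  9 22 30  9  5 33 21 35 23 12 35
dp:     1  1  1  2  2  3  4  2  2  5  3  6  4  3  6
Maximum dp value is 6.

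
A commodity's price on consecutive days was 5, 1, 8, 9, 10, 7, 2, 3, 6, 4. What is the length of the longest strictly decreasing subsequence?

4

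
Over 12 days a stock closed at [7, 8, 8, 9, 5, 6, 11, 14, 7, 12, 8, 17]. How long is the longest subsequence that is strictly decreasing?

3

Let dp[i] be the longest strictly decreasing subsequence ending at i:
i:      1  2  3  4  5  6  7  8  9 10 11 12
a[i]:   7  8  8  9  5  6 11 14  7 12  8 17
dp:     1  1  1  1  2  2  1  1  2  2  3  1
Maximum is 3.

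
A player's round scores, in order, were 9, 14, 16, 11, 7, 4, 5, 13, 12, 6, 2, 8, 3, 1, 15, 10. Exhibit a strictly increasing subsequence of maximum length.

4, 5, 6, 8, 15

Patience tails give the LIS length; then backtrack through the dp parents:
9 → extends → [9]
14 → extends → [9, 14]
16 → extends → [9, 14, 16]
11 → replaces 14 → [9, 11, 16]
7 → replaces 9 → [7, 11, 16]
4 → replaces 7 → [4, 11, 16]
5 → replaces 11 → [4, 5, 16]
13 → replaces 16 → [4, 5, 13]
12 → replaces 13 → [4, 5, 12]
6 → replaces 12 → [4, 5, 6]
2 → replaces 4 → [2, 5, 6]
8 → extends → [2, 5, 6, 8]
3 → replaces 5 → [2, 3, 6, 8]
1 → replaces 2 → [1, 3, 6, 8]
15 → extends → [1, 3, 6, 8, 15]
10 → replaces 15 → [1, 3, 6, 8, 10]
Length 5; one witness is 4, 5, 6, 8, 15.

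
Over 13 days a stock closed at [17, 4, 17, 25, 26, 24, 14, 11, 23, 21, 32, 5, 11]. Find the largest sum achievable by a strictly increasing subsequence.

104

Let S[i] be the best sum of a strictly increasing subsequence ending at i:
i:       1   2   3   4   5   6   7   8   9  10  11  12  13
a[i]:   17   4  17  25  26  24  14  11  23  21  32   5  11
S:      17   4  21  46  72  45  18  15  44  42 104   9  20
Maximum is 104 (e.g. 4 + 17 + 25 + 26 + 32).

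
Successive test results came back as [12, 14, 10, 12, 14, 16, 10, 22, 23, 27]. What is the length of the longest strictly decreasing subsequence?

3

Let dp[i] be the longest strictly decreasing subsequence ending at i:
i:      1  2  3  4  5  6  7  8  9 10
a[i]:  12 14 10 12 14 16 10 22 23 27
dp:     1  1  2  2  1  1  3  1  1  1
Maximum is 3.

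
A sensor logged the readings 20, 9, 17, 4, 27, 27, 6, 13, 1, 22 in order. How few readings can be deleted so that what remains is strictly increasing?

6

Fewest deletions = n − (longest strictly increasing subsequence).
Patience tails:
20 → extends → [20]
9 → replaces 20 → [9]
17 → extends → [9, 17]
4 → replaces 9 → [4, 17]
27 → extends → [4, 17, 27]
27 → already a tail → [4, 17, 27]
6 → replaces 17 → [4, 6, 27]
13 → replaces 27 → [4, 6, 13]
1 → replaces 4 → [1, 6, 13]
22 → extends → [1, 6, 13, 22]
Longest strictly increasing subsequence has length 4, so deletions = 10 − 4 = 6.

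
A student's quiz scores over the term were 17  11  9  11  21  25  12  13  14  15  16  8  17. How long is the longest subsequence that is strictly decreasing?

4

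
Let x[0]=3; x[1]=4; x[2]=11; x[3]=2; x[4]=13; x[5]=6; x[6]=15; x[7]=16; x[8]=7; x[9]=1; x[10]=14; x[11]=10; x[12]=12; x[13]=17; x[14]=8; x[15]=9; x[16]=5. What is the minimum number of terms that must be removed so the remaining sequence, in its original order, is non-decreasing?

10

Fewest deletions = n − (longest non-decreasing subsequence).
Patience tails:
3 → extends → [3]
4 → extends → [3, 4]
11 → extends → [3, 4, 11]
2 → replaces 3 → [2, 4, 11]
13 → extends → [2, 4, 11, 13]
6 → replaces 11 → [2, 4, 6, 13]
15 → extends → [2, 4, 6, 13, 15]
16 → extends → [2, 4, 6, 13, 15, 16]
7 → replaces 13 → [2, 4, 6, 7, 15, 16]
1 → replaces 2 → [1, 4, 6, 7, 15, 16]
14 → replaces 15 → [1, 4, 6, 7, 14, 16]
10 → replaces 14 → [1, 4, 6, 7, 10, 16]
12 → replaces 16 → [1, 4, 6, 7, 10, 12]
17 → extends → [1, 4, 6, 7, 10, 12, 17]
8 → replaces 10 → [1, 4, 6, 7, 8, 12, 17]
9 → replaces 12 → [1, 4, 6, 7, 8, 9, 17]
5 → replaces 6 → [1, 4, 5, 7, 8, 9, 17]
Longest non-decreasing subsequence has length 7, so deletions = 17 − 7 = 10.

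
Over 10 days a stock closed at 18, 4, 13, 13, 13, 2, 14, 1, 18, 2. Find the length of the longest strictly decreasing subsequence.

Negate each value so 'decreasing' becomes 'increasing', then run patience tails on the negated sequence:
-18 → extends → [-18]
-4 → extends → [-18, -4]
-13 → replaces -4 → [-18, -13]
-13 → already a tail → [-18, -13]
-13 → already a tail → [-18, -13]
-2 → extends → [-18, -13, -2]
-14 → replaces -13 → [-18, -14, -2]
-1 → extends → [-18, -14, -2, -1]
-18 → already a tail → [-18, -14, -2, -1]
-2 → already a tail → [-18, -14, -2, -1]
Four tails, so the longest strictly decreasing subsequence of the original has length 4.

4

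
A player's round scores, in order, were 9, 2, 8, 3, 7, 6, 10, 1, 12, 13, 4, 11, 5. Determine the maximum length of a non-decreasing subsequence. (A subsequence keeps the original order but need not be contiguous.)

6

Track the smallest tail for each achievable length (allowing ties):
9 → extends → [9]
2 → replaces 9 → [2]
8 → extends → [2, 8]
3 → replaces 8 → [2, 3]
7 → extends → [2, 3, 7]
6 → replaces 7 → [2, 3, 6]
10 → extends → [2, 3, 6, 10]
1 → replaces 2 → [1, 3, 6, 10]
12 → extends → [1, 3, 6, 10, 12]
13 → extends → [1, 3, 6, 10, 12, 13]
4 → replaces 6 → [1, 3, 4, 10, 12, 13]
11 → replaces 12 → [1, 3, 4, 10, 11, 13]
5 → replaces 10 → [1, 3, 4, 5, 11, 13]
Six tails, so the longest non-decreasing subsequence has length 6 (e.g. 2, 3, 7, 10, 12, 13).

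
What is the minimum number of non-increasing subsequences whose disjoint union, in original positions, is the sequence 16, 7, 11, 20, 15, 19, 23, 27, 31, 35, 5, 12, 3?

Place each on the leftmost legal pile:
16 → new pile 1 (tops now [16])
7 → pile 1 (tops now [7])
11 → new pile 2 (tops now [7, 11])
20 → new pile 3 (tops now [7, 11, 20])
15 → pile 3 (tops now [7, 11, 15])
19 → new pile 4 (tops now [7, 11, 15, 19])
23 → new pile 5 (tops now [7, 11, 15, 19, 23])
27 → new pile 6 (tops now [7, 11, 15, 19, 23, 27])
31 → new pile 7 (tops now [7, 11, 15, 19, 23, 27, 31])
35 → new pile 8 (tops now [7, 11, 15, 19, 23, 27, 31, 35])
5 → pile 1 (tops now [5, 11, 15, 19, 23, 27, 31, 35])
12 → pile 3 (tops now [5, 11, 12, 19, 23, 27, 31, 35])
3 → pile 1 (tops now [3, 11, 12, 19, 23, 27, 31, 35])
Eight piles.

8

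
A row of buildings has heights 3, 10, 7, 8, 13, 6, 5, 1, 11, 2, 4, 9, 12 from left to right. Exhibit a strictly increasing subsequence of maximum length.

Patience tails give the LIS length; then backtrack through the dp parents:
3 → extends → [3]
10 → extends → [3, 10]
7 → replaces 10 → [3, 7]
8 → extends → [3, 7, 8]
13 → extends → [3, 7, 8, 13]
6 → replaces 7 → [3, 6, 8, 13]
5 → replaces 6 → [3, 5, 8, 13]
1 → replaces 3 → [1, 5, 8, 13]
11 → replaces 13 → [1, 5, 8, 11]
2 → replaces 5 → [1, 2, 8, 11]
4 → replaces 8 → [1, 2, 4, 11]
9 → replaces 11 → [1, 2, 4, 9]
12 → extends → [1, 2, 4, 9, 12]
Length 5; one witness is 3, 7, 8, 11, 12.

3, 7, 8, 11, 12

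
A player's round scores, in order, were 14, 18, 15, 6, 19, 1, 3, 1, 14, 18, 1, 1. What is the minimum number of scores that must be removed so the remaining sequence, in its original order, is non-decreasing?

8

Fewest deletions = n − (longest non-decreasing subsequence).
i:      1  2  3  4  5  6  7  8  9 10 11 12
a[i]:  14 18 15  6 19  1  3  1 14 18  1  1
dp:     1  2  2  1  3  1  2  2  3  4  3  4
max dp = 4, so deletions = 12 − 4 = 8.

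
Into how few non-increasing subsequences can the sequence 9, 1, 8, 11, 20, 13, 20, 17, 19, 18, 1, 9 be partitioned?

6

Place each on the leftmost legal pile:
9 → new pile 1 (tops now [9])
1 → pile 1 (tops now [1])
8 → new pile 2 (tops now [1, 8])
11 → new pile 3 (tops now [1, 8, 11])
20 → new pile 4 (tops now [1, 8, 11, 20])
13 → pile 4 (tops now [1, 8, 11, 13])
20 → new pile 5 (tops now [1, 8, 11, 13, 20])
17 → pile 5 (tops now [1, 8, 11, 13, 17])
19 → new pile 6 (tops now [1, 8, 11, 13, 17, 19])
18 → pile 6 (tops now [1, 8, 11, 13, 17, 18])
1 → pile 1 (tops now [1, 8, 11, 13, 17, 18])
9 → pile 3 (tops now [1, 8, 9, 13, 17, 18])
Six piles.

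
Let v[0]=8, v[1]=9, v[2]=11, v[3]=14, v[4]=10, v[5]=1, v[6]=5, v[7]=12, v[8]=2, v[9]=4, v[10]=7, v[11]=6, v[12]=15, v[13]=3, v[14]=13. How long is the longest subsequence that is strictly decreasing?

5

Negate each value so 'decreasing' becomes 'increasing', then run patience tails on the negated sequence:
-8 → extends → [-8]
-9 → replaces -8 → [-9]
-11 → replaces -9 → [-11]
-14 → replaces -11 → [-14]
-10 → extends → [-14, -10]
-1 → extends → [-14, -10, -1]
-5 → replaces -1 → [-14, -10, -5]
-12 → replaces -10 → [-14, -12, -5]
-2 → extends → [-14, -12, -5, -2]
-4 → replaces -2 → [-14, -12, -5, -4]
-7 → replaces -5 → [-14, -12, -7, -4]
-6 → replaces -4 → [-14, -12, -7, -6]
-15 → replaces -14 → [-15, -12, -7, -6]
-3 → extends → [-15, -12, -7, -6, -3]
-13 → replaces -12 → [-15, -13, -7, -6, -3]
Five tails, so the longest strictly decreasing subsequence of the original has length 5.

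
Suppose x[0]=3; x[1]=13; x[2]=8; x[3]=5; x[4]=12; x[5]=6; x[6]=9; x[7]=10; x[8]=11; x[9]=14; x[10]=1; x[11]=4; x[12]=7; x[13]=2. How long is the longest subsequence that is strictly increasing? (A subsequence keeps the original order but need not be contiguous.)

Let dp[i] be the length of the longest such subsequence ending at index i:
i:      0  1  2  3  4  5  6  7  8  9 10 11 12 13
x[i]:   3 13  8  5 12  6  9 10 11 14  1  4  7  2
dp:     1  2  2  2  3  3  4  5  6  7  1  2  4  2
Maximum dp value is 7.

7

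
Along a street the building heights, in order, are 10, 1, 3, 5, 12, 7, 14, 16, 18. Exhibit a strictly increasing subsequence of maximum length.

1, 3, 5, 12, 14, 16, 18

Patience tails give the LIS length; then backtrack through the dp parents:
10 → extends → [10]
1 → replaces 10 → [1]
3 → extends → [1, 3]
5 → extends → [1, 3, 5]
12 → extends → [1, 3, 5, 12]
7 → replaces 12 → [1, 3, 5, 7]
14 → extends → [1, 3, 5, 7, 14]
16 → extends → [1, 3, 5, 7, 14, 16]
18 → extends → [1, 3, 5, 7, 14, 16, 18]
Length 7; one witness is 1, 3, 5, 12, 14, 16, 18.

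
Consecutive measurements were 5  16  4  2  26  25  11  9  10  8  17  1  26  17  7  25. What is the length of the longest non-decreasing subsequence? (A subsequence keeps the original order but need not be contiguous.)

6

Let dp[i] be the length of the longest such subsequence ending at index i:
i:      1  2  3  4  5  6  7  8  9 10 11 12 13 14 15 16
a[i]:   5 16  4  2 26 25 11  9 10  8 17  1 26 17  7 25
dp:     1  2  1  1  3  3  2  2  3  2  4  1  5  5  2  6
Maximum dp value is 6.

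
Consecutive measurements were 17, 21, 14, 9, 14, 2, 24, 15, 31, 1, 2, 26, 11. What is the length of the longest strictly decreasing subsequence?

Negate each value so 'decreasing' becomes 'increasing', then run patience tails on the negated sequence:
-17 → extends → [-17]
-21 → replaces -17 → [-21]
-14 → extends → [-21, -14]
-9 → extends → [-21, -14, -9]
-14 → already a tail → [-21, -14, -9]
-2 → extends → [-21, -14, -9, -2]
-24 → replaces -21 → [-24, -14, -9, -2]
-15 → replaces -14 → [-24, -15, -9, -2]
-31 → replaces -24 → [-31, -15, -9, -2]
-1 → extends → [-31, -15, -9, -2, -1]
-2 → already a tail → [-31, -15, -9, -2, -1]
-26 → replaces -15 → [-31, -26, -9, -2, -1]
-11 → replaces -9 → [-31, -26, -11, -2, -1]
Five tails, so the longest strictly decreasing subsequence of the original has length 5.

5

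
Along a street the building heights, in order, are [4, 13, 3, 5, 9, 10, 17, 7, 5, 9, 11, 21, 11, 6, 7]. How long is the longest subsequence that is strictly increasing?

Let dp[i] be the length of the longest such subsequence ending at index i:
i:      1  2  3  4  5  6  7  8  9 10 11 12 13 14 15
a[i]:   4 13  3  5  9 10 17  7  5  9 11 21 11  6  7
dp:     1  2  1  2  3  4  5  3  2  4  5  6  5  3  4
Maximum dp value is 6.

6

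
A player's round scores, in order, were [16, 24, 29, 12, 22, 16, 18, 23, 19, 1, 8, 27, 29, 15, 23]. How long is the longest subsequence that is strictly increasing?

6

Track the smallest tail for each achievable length (strict):
16 → extends → [16]
24 → extends → [16, 24]
29 → extends → [16, 24, 29]
12 → replaces 16 → [12, 24, 29]
22 → replaces 24 → [12, 22, 29]
16 → replaces 22 → [12, 16, 29]
18 → replaces 29 → [12, 16, 18]
23 → extends → [12, 16, 18, 23]
19 → replaces 23 → [12, 16, 18, 19]
1 → replaces 12 → [1, 16, 18, 19]
8 → replaces 16 → [1, 8, 18, 19]
27 → extends → [1, 8, 18, 19, 27]
29 → extends → [1, 8, 18, 19, 27, 29]
15 → replaces 18 → [1, 8, 15, 19, 27, 29]
23 → replaces 27 → [1, 8, 15, 19, 23, 29]
Six tails, so the longest strictly increasing subsequence has length 6 (e.g. 12, 16, 18, 23, 27, 29).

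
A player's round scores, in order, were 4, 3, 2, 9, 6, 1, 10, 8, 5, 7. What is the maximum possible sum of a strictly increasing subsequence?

Let S[i] be the best sum of a strictly increasing subsequence ending at i:
i:      1  2  3  4  5  6  7  8  9 10
a[i]:   4  3  2  9  6  1 10  8  5  7
S:      4  3  2 13 10  1 23 18  9 17
Maximum is 23 (e.g. 4 + 9 + 10).

23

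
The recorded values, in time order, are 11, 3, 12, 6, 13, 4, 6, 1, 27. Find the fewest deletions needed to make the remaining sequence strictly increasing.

5

Fewest deletions = n − (longest strictly increasing subsequence).
Patience tails:
11 → extends → [11]
3 → replaces 11 → [3]
12 → extends → [3, 12]
6 → replaces 12 → [3, 6]
13 → extends → [3, 6, 13]
4 → replaces 6 → [3, 4, 13]
6 → replaces 13 → [3, 4, 6]
1 → replaces 3 → [1, 4, 6]
27 → extends → [1, 4, 6, 27]
Longest strictly increasing subsequence has length 4, so deletions = 9 − 4 = 5.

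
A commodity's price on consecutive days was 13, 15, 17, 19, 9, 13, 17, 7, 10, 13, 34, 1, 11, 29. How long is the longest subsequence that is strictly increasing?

5

Track the smallest tail for each achievable length (strict):
13 → extends → [13]
15 → extends → [13, 15]
17 → extends → [13, 15, 17]
19 → extends → [13, 15, 17, 19]
9 → replaces 13 → [9, 15, 17, 19]
13 → replaces 15 → [9, 13, 17, 19]
17 → already a tail → [9, 13, 17, 19]
7 → replaces 9 → [7, 13, 17, 19]
10 → replaces 13 → [7, 10, 17, 19]
13 → replaces 17 → [7, 10, 13, 19]
34 → extends → [7, 10, 13, 19, 34]
1 → replaces 7 → [1, 10, 13, 19, 34]
11 → replaces 13 → [1, 10, 11, 19, 34]
29 → replaces 34 → [1, 10, 11, 19, 29]
Five tails, so the longest strictly increasing subsequence has length 5 (e.g. 13, 15, 17, 19, 34).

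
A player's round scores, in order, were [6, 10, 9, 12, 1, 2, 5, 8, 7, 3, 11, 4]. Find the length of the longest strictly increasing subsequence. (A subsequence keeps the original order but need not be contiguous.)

5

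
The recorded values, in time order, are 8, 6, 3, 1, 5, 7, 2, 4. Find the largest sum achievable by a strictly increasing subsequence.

15

Let S[i] be the best sum of a strictly increasing subsequence ending at i:
i:      1  2  3  4  5  6  7  8
a[i]:   8  6  3  1  5  7  2  4
S:      8  6  3  1  8 15  3  7
Maximum is 15 (e.g. 3 + 5 + 7).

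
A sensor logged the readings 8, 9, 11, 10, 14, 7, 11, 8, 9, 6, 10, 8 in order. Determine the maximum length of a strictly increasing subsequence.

4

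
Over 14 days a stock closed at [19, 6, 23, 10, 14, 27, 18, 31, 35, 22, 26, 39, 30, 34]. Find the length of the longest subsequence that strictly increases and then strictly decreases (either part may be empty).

inc[i] = longest strictly increasing subsequence ending at i; dec[i] = longest strictly decreasing subsequence starting at i:
i:      1  2  3  4  5  6  7  8  9 10 11 12 13 14
a[i]:  19  6 23 10 14 27 18 31 35 22 26 39 30 34
inc:    1  1  2  2  3  4  4  5  6  5  6  7  7  8
dec:    2  1  2  1  1  2  1  2  2  1  1  2  1  1
Best peak at i=12 (value 39): inc=7, dec=2, length 7+2−1 = 8.

8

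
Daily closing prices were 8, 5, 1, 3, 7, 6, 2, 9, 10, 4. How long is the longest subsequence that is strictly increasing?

5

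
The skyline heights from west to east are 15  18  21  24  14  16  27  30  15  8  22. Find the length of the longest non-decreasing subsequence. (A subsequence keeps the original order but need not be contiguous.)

6

Let dp[i] be the length of the longest such subsequence ending at index i:
i:      1  2  3  4  5  6  7  8  9 10 11
a[i]:  15 18 21 24 14 16 27 30 15  8 22
dp:     1  2  3  4  1  2  5  6  2  1  4
Maximum dp value is 6.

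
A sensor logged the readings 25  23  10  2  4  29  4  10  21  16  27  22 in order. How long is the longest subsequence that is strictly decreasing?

4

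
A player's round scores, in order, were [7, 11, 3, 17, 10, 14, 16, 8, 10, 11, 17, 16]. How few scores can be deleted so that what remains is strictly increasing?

7

Fewest deletions = n − (longest strictly increasing subsequence).
i:      1  2  3  4  5  6  7  8  9 10 11 12
a[i]:   7 11  3 17 10 14 16  8 10 11 17 16
dp:     1  2  1  3  2  3  4  2  3  4  5  5
max dp = 5, so deletions = 12 − 5 = 7.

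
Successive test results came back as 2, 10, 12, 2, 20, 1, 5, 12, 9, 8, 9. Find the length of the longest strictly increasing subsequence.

Let dp[i] be the length of the longest such subsequence ending at index i:
i:      1  2  3  4  5  6  7  8  9 10 11
a[i]:   2 10 12  2 20  1  5 12  9  8  9
dp:     1  2  3  1  4  1  2  3  3  3  4
Maximum dp value is 4.

4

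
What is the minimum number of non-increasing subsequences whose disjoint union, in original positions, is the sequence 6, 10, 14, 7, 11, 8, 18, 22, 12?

The minimum number of non-increasing subsequences covering a sequence equals the length of its longest strictly increasing subsequence.
LIS length is 5 (e.g. 6, 10, 14, 18, 22), so 5 piles are needed.

5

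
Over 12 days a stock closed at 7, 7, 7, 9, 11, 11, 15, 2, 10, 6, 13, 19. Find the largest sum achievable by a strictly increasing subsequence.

Let S[i] be the best sum of a strictly increasing subsequence ending at i:
i:      1  2  3  4  5  6  7  8  9 10 11 12
a[i]:   7  7  7  9 11 11 15  2 10  6 13 19
S:      7  7  7 16 27 27 42  2 26  8 40 61
Maximum is 61 (e.g. 7 + 9 + 11 + 15 + 19).

61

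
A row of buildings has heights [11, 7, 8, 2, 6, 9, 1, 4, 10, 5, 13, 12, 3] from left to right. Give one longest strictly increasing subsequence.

Patience tails give the LIS length; then backtrack through the dp parents:
11 → extends → [11]
7 → replaces 11 → [7]
8 → extends → [7, 8]
2 → replaces 7 → [2, 8]
6 → replaces 8 → [2, 6]
9 → extends → [2, 6, 9]
1 → replaces 2 → [1, 6, 9]
4 → replaces 6 → [1, 4, 9]
10 → extends → [1, 4, 9, 10]
5 → replaces 9 → [1, 4, 5, 10]
13 → extends → [1, 4, 5, 10, 13]
12 → replaces 13 → [1, 4, 5, 10, 12]
3 → replaces 4 → [1, 3, 5, 10, 12]
Length 5; one witness is 7, 8, 9, 10, 13.

7, 8, 9, 10, 13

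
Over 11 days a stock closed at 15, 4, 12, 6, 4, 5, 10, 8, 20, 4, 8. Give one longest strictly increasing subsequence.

4, 6, 10, 20

Patience tails give the LIS length; then backtrack through the dp parents:
15 → extends → [15]
4 → replaces 15 → [4]
12 → extends → [4, 12]
6 → replaces 12 → [4, 6]
4 → already a tail → [4, 6]
5 → replaces 6 → [4, 5]
10 → extends → [4, 5, 10]
8 → replaces 10 → [4, 5, 8]
20 → extends → [4, 5, 8, 20]
4 → already a tail → [4, 5, 8, 20]
8 → already a tail → [4, 5, 8, 20]
Length 4; one witness is 4, 6, 10, 20.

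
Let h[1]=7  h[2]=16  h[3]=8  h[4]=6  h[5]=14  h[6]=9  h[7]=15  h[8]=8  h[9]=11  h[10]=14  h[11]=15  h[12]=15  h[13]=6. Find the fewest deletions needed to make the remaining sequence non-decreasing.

6

Fewest deletions = n − (longest non-decreasing subsequence).
i:      1  2  3  4  5  6  7  8  9 10 11 12 13
h[i]:   7 16  8  6 14  9 15  8 11 14 15 15  6
dp:     1  2  2  1  3  3  4  3  4  5  6  7  2
max dp = 7, so deletions = 13 − 7 = 6.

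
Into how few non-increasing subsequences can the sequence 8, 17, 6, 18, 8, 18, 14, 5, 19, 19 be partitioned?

Place each on the leftmost legal pile:
8 → new pile 1 (tops now [8])
17 → new pile 2 (tops now [8, 17])
6 → pile 1 (tops now [6, 17])
18 → new pile 3 (tops now [6, 17, 18])
8 → pile 2 (tops now [6, 8, 18])
18 → pile 3 (tops now [6, 8, 18])
14 → pile 3 (tops now [6, 8, 14])
5 → pile 1 (tops now [5, 8, 14])
19 → new pile 4 (tops now [5, 8, 14, 19])
19 → pile 4 (tops now [5, 8, 14, 19])
Four piles.

4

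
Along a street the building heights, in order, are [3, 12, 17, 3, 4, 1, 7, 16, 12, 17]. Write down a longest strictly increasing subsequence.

Patience tails give the LIS length; then backtrack through the dp parents:
3 → extends → [3]
12 → extends → [3, 12]
17 → extends → [3, 12, 17]
3 → already a tail → [3, 12, 17]
4 → replaces 12 → [3, 4, 17]
1 → replaces 3 → [1, 4, 17]
7 → replaces 17 → [1, 4, 7]
16 → extends → [1, 4, 7, 16]
12 → replaces 16 → [1, 4, 7, 12]
17 → extends → [1, 4, 7, 12, 17]
Length 5; one witness is 3, 4, 7, 16, 17.

3, 4, 7, 16, 17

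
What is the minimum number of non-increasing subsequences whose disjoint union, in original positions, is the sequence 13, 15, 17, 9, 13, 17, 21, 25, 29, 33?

Place each on the leftmost legal pile:
13 → new pile 1 (tops now [13])
15 → new pile 2 (tops now [13, 15])
17 → new pile 3 (tops now [13, 15, 17])
9 → pile 1 (tops now [9, 15, 17])
13 → pile 2 (tops now [9, 13, 17])
17 → pile 3 (tops now [9, 13, 17])
21 → new pile 4 (tops now [9, 13, 17, 21])
25 → new pile 5 (tops now [9, 13, 17, 21, 25])
29 → new pile 6 (tops now [9, 13, 17, 21, 25, 29])
33 → new pile 7 (tops now [9, 13, 17, 21, 25, 29, 33])
Seven piles.

7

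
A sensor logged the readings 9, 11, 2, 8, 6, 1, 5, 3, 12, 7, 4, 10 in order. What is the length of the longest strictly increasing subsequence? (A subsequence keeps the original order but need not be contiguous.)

4

Let dp[i] be the length of the longest such subsequence ending at index i:
i:      1  2  3  4  5  6  7  8  9 10 11 12
a[i]:   9 11  2  8  6  1  5  3 12  7  4 10
dp:     1  2  1  2  2  1  2  2  3  3  3  4
Maximum dp value is 4.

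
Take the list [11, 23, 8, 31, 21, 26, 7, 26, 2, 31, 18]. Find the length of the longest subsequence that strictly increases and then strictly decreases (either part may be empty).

inc[i] = longest strictly increasing subsequence ending at i; dec[i] = longest strictly decreasing subsequence starting at i:
i:      1  2  3  4  5  6  7  8  9 10 11
a[i]:  11 23  8 31 21 26  7 26  2 31 18
inc:    1  2  1  3  2  3  1  3  1  4  2
dec:    4  4  3  4  3  3  2  2  1  2  1
Best peak at i=4 (value 31): inc=3, dec=4, length 3+4−1 = 6.

6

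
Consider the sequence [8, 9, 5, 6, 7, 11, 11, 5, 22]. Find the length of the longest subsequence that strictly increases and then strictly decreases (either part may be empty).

5

inc[i] = longest strictly increasing subsequence ending at i; dec[i] = longest strictly decreasing subsequence starting at i:
i:      1  2  3  4  5  6  7  8  9
a[i]:   8  9  5  6  7 11 11  5 22
inc:    1  2  1  2  3  4  4  1  5
dec:    3  3  1  2  2  2  2  1  1
Best peak at i=6 (value 11): inc=4, dec=2, length 4+2−1 = 5.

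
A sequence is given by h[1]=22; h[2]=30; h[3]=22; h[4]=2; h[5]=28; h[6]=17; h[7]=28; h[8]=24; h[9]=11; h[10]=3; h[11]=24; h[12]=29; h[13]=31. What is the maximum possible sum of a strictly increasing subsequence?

110

Let S[i] be the best sum of a strictly increasing subsequence ending at i:
i:       1   2   3   4   5   6   7   8   9  10  11  12  13
h[i]:   22  30  22   2  28  17  28  24  11   3  24  29  31
S:      22  52  22   2  50  19  50  46  13   5  46  79 110
Maximum is 110 (e.g. 22 + 28 + 29 + 31).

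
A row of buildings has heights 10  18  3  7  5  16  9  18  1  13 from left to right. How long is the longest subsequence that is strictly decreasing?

4

Let dp[i] be the longest strictly decreasing subsequence ending at i:
i:      1  2  3  4  5  6  7  8  9 10
a[i]:  10 18  3  7  5 16  9 18  1 13
dp:     1  1  2  2  3  2  3  1  4  3
Maximum is 4.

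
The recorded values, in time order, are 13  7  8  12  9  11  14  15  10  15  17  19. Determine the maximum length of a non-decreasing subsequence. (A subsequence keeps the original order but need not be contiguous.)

9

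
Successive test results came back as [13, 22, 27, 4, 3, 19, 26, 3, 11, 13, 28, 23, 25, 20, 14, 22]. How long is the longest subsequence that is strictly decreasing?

Negate each value so 'decreasing' becomes 'increasing', then run patience tails on the negated sequence:
-13 → extends → [-13]
-22 → replaces -13 → [-22]
-27 → replaces -22 → [-27]
-4 → extends → [-27, -4]
-3 → extends → [-27, -4, -3]
-19 → replaces -4 → [-27, -19, -3]
-26 → replaces -19 → [-27, -26, -3]
-3 → already a tail → [-27, -26, -3]
-11 → replaces -3 → [-27, -26, -11]
-13 → replaces -11 → [-27, -26, -13]
-28 → replaces -27 → [-28, -26, -13]
-23 → replaces -13 → [-28, -26, -23]
-25 → replaces -23 → [-28, -26, -25]
-20 → extends → [-28, -26, -25, -20]
-14 → extends → [-28, -26, -25, -20, -14]
-22 → replaces -20 → [-28, -26, -25, -22, -14]
Five tails, so the longest strictly decreasing subsequence of the original has length 5.

5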